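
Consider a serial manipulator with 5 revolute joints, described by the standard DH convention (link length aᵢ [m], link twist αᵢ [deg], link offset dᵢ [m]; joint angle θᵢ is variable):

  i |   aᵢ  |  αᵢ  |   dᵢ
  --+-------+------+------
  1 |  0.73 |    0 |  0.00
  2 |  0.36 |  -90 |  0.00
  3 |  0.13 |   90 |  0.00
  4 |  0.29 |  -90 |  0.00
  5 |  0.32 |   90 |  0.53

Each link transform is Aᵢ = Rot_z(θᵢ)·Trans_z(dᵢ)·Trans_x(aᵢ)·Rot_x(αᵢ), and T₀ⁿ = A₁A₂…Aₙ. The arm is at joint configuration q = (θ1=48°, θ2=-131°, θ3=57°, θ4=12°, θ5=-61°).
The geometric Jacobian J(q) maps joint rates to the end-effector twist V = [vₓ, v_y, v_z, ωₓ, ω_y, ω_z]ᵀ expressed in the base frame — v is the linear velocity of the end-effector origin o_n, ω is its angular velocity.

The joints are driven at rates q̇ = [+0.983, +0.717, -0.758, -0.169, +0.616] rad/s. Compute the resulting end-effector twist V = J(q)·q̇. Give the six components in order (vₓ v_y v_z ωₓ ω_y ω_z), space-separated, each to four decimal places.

0.7725 1.4433 0.0858 -0.1801 0.1910 1.7154

o_n = [1.1976, -0.2194, -0.2293]
J₁: ẑ×o_n = [0.2194, 1.1976, -0.0000], ω = ẑ
J2: z=[0.0000, 0.0000, 1.0000] o=[0.4885, 0.5425, 0.0000] → [0.7619, 0.7091, -0.0000, 0.0000, 0.0000, 1.0000]
J3: z=[0.9925, 0.1219, 0.0000] o=[0.5323, 0.1852, 0.0000] → [-0.0280, 0.2276, -0.4827, 0.9925, 0.1219, 0.0000]
J4: z=[0.1022, -0.8324, 0.5446] o=[0.5410, 0.1149, -0.1090] → [0.2822, 0.3699, 0.5124, 0.1022, -0.8324, 0.5446]
J5: z=[0.9571, 0.2316, 0.1744] o=[0.6196, -0.0311, -0.3469] → [0.0601, -0.0118, -0.3141, 0.9571, 0.2316, 0.1744]
V = J·q̇ = [0.7725, 1.4433, 0.0858, -0.1801, 0.1910, 1.7154]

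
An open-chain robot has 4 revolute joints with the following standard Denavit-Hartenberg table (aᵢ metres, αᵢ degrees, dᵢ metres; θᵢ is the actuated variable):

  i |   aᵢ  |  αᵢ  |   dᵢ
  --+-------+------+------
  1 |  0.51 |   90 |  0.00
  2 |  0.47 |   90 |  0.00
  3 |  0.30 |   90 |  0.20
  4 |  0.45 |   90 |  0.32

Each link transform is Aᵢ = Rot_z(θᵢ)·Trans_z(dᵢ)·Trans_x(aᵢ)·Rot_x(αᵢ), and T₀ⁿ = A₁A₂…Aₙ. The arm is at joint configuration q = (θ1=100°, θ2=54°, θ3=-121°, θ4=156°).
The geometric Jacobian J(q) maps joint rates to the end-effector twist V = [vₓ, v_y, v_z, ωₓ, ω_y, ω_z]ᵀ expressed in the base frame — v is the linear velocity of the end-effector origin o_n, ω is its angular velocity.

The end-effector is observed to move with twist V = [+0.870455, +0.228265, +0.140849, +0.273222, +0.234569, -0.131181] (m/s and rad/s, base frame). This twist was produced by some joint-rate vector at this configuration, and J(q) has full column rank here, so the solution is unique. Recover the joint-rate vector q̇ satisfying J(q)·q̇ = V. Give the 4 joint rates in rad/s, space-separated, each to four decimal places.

-0.9980 0.7960 -0.3610 -0.9440

o_n = [0.0879, 0.9990, -0.0205]
J₁: ẑ×o_n = [-0.9990, 0.0879, 0.0000], ω = ẑ
J2: z=[0.9848, 0.1736, 0.0000] o=[-0.0886, 0.5023, 0.0000] → [-0.0036, 0.0202, 0.4585, 0.9848, 0.1736, 0.0000]
J3: z=[-0.1405, 0.7967, -0.5878] o=[-0.1365, 0.7743, 0.3802] → [-0.1872, -0.1882, -0.2104, -0.1405, 0.7967, -0.5878]
J4: z=[0.5947, -0.4067, -0.6935] o=[-0.4021, 0.7996, 0.1377] → [0.2026, -0.2457, 0.3179, 0.5947, -0.4067, -0.6935]
q̇ = J⁺·V = [-0.9980, 0.7960, -0.3610, -0.9440]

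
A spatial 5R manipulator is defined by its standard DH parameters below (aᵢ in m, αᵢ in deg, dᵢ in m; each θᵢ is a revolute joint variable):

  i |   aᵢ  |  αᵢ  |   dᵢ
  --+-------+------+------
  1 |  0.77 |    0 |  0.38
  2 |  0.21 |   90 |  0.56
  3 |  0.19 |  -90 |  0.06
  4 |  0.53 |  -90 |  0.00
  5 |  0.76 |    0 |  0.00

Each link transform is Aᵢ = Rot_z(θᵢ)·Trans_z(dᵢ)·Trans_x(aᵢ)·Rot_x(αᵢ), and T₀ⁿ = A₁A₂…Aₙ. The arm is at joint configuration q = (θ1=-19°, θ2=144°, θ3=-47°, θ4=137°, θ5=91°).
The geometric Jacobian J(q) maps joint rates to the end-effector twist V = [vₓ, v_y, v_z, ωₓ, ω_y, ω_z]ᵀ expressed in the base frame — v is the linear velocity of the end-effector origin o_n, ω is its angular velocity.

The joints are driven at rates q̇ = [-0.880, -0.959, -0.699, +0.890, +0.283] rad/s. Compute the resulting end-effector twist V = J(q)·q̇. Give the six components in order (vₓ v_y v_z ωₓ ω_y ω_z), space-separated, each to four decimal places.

o_n = [0.7603, -0.8066, 0.5592]
J₁: ẑ×o_n = [0.8066, 0.7603, -0.0000], ω = ẑ
J2: z=[0.0000, 0.0000, 1.0000] o=[0.7280, -0.2507, 0.3800] → [0.5559, 0.0323, -0.0000, 0.0000, 0.0000, 1.0000]
J3: z=[0.8192, 0.5736, 0.0000] o=[0.6076, -0.0787, 0.9400] → [-0.2184, 0.3119, -0.6839, 0.8192, 0.5736, 0.0000]
J4: z=[-0.4195, 0.5991, 0.6820] o=[0.5824, 0.0619, 0.8010] → [0.4474, 0.0199, 0.2577, -0.4195, 0.5991, 0.6820]
J5: z=[0.8659, 0.0385, 0.4988] o=[0.4380, -0.3620, 1.0845] → [0.2016, 0.6157, -0.3974, 0.8659, 0.0385, 0.4988]
V = J·q̇ = [-0.6350, -0.7262, 0.5950, -0.7009, 0.1432, -1.0909]

-0.6350 -0.7262 0.5950 -0.7009 0.1432 -1.0909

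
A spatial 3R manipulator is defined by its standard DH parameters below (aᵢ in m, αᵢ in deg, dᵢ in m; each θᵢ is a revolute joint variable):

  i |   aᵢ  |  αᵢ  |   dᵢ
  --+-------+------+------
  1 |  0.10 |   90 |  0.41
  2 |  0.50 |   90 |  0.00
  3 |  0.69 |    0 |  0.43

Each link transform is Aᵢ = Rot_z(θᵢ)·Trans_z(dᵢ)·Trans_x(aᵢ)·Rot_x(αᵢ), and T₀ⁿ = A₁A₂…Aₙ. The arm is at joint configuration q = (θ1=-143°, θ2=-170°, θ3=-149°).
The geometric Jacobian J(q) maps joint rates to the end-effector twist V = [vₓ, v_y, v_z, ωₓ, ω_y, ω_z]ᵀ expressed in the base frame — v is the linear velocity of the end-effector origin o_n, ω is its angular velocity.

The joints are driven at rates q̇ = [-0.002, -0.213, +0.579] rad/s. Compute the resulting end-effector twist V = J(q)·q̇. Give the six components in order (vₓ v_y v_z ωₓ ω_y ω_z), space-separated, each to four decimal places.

0.2925 -0.2081 -0.0390 0.2085 -0.1096 0.5682

o_n = [0.1217, -0.3533, 0.8493]
J₁: ẑ×o_n = [0.3533, 0.1217, -0.0000], ω = ẑ
J2: z=[-0.6018, 0.7986, 0.0000] o=[-0.0799, -0.0602, 0.4100] → [0.3509, 0.2644, 0.0154, -0.6018, 0.7986, 0.0000]
J3: z=[0.1387, 0.1045, 0.9848] o=[0.3134, 0.2362, 0.3232] → [0.6354, -0.2617, -0.0617, 0.1387, 0.1045, 0.9848]
V = J·q̇ = [0.2925, -0.2081, -0.0390, 0.2085, -0.1096, 0.5682]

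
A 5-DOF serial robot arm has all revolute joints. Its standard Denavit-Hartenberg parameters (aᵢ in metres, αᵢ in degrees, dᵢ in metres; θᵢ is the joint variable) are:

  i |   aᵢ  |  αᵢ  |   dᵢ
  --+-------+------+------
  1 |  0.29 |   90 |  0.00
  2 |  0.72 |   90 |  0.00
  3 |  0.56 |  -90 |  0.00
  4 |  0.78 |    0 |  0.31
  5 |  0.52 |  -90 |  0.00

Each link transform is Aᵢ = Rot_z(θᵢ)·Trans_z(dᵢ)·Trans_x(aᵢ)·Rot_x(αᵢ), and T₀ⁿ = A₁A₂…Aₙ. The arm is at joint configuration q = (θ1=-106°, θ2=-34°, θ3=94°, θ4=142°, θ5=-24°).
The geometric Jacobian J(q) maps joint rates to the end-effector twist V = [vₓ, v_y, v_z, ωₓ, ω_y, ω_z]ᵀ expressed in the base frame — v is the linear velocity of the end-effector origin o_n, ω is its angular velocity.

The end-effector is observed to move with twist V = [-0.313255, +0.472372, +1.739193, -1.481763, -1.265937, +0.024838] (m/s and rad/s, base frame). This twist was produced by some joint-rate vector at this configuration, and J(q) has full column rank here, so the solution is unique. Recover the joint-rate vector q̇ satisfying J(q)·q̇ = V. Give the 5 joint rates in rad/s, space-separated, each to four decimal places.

0.7460 0.9530 -0.3110 -0.8620 -0.8930

o_n = [-0.0161, -1.2158, 0.5374]
J₁: ẑ×o_n = [1.2158, -0.0161, 0.0000], ω = ẑ
J2: z=[-0.9613, 0.2756, 0.0000] o=[-0.0799, -0.2788, 0.0000] → [0.1481, 0.5166, 0.8831, -0.9613, 0.2756, 0.0000]
J3: z=[0.1541, 0.5375, -0.8290] o=[-0.2445, -0.8525, -0.4026] → [0.2042, -0.3342, -0.1788, 0.1541, 0.5375, -0.8290]
J4: z=[0.2950, 0.7758, 0.5578] o=[-0.7725, -0.6674, -0.3808] → [1.0182, 0.1511, -0.7486, 0.2950, 0.7758, 0.5578]
J5: z=[0.2950, 0.7758, 0.5578] o=[-0.1755, -0.8883, 0.1663] → [0.4706, -0.0205, -0.2203, 0.2950, 0.7758, 0.5578]
q̇ = J⁺·V = [0.7460, 0.9530, -0.3110, -0.8620, -0.8930]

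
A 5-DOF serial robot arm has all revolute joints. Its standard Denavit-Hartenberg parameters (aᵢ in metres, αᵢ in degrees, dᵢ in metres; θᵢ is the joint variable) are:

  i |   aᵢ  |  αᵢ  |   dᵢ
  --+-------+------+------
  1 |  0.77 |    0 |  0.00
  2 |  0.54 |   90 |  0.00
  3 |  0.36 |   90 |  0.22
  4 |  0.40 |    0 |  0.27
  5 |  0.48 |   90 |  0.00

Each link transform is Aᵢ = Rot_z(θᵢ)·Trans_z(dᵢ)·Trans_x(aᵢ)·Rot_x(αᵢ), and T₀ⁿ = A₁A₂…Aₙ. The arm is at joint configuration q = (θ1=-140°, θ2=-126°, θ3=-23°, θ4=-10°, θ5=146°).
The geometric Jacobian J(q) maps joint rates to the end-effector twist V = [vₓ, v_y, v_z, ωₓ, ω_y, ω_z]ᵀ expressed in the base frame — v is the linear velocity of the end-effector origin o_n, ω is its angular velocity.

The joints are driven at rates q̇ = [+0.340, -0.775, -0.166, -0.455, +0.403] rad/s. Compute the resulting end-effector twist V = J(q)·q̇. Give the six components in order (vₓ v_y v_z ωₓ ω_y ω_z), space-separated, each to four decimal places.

0.3795 -0.4779 -0.0394 -0.1670 0.0087 -0.3871

o_n = [-0.1636, 0.3475, -0.4082]
J₁: ẑ×o_n = [-0.3475, -0.1636, 0.0000], ω = ẑ
J2: z=[0.0000, 0.0000, 1.0000] o=[-0.5899, -0.4949, 0.0000] → [-0.8424, 0.4262, 0.0000, 0.0000, 0.0000, 1.0000]
J3: z=[0.9976, 0.0698, 0.0000] o=[-0.6275, 0.0437, 0.0000] → [-0.0285, 0.4072, 0.2707, 0.9976, 0.0698, 0.0000]
J4: z=[0.0273, -0.3898, -0.9205] o=[-0.4312, 0.3897, -0.1407] → [0.0655, -0.2390, 0.1031, 0.0273, -0.3898, -0.9205]
J5: z=[0.0273, -0.3898, -0.9205] o=[-0.5184, 0.6413, -0.5431] → [-0.3230, -0.3303, 0.1303, 0.0273, -0.3898, -0.9205]
V = J·q̇ = [0.3795, -0.4779, -0.0394, -0.1670, 0.0087, -0.3871]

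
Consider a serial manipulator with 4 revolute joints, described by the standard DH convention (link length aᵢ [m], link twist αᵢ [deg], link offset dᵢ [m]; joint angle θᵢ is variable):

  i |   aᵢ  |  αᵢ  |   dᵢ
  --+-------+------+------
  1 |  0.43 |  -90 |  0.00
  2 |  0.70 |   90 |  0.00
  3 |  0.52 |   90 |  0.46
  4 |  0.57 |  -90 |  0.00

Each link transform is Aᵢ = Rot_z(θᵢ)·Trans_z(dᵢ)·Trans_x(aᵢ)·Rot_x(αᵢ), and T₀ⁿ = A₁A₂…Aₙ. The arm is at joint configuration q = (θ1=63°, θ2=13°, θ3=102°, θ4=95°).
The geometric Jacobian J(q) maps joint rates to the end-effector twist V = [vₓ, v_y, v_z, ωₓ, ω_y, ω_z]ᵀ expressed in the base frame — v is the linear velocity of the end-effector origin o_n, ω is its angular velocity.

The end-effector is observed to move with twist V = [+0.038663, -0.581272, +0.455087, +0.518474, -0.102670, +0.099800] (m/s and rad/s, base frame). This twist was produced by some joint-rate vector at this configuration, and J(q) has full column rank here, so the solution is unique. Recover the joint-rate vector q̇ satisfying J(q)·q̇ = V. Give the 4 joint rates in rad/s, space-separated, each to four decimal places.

-0.1800 -0.5250 0.3050 0.0790

o_n = [0.1567, 1.3208, 0.8660]
J₁: ẑ×o_n = [-1.3208, 0.1567, 0.0000], ω = ẑ
J2: z=[-0.8910, 0.4540, 0.0000] o=[0.1952, 0.3831, 0.0000] → [0.3932, 0.7716, -0.8180, -0.8910, 0.4540, 0.0000]
J3: z=[0.1021, 0.2004, 0.9744] o=[0.5049, 0.9909, -0.1575] → [-0.1164, -0.4438, 0.1035, 0.1021, 0.2004, 0.9744]
J4: z=[0.2474, 0.9436, -0.2200] o=[0.0508, 1.2201, 0.3151] → [0.5420, -0.1596, -0.0750, 0.2474, 0.9436, -0.2200]
q̇ = J⁺·V = [-0.1800, -0.5250, 0.3050, 0.0790]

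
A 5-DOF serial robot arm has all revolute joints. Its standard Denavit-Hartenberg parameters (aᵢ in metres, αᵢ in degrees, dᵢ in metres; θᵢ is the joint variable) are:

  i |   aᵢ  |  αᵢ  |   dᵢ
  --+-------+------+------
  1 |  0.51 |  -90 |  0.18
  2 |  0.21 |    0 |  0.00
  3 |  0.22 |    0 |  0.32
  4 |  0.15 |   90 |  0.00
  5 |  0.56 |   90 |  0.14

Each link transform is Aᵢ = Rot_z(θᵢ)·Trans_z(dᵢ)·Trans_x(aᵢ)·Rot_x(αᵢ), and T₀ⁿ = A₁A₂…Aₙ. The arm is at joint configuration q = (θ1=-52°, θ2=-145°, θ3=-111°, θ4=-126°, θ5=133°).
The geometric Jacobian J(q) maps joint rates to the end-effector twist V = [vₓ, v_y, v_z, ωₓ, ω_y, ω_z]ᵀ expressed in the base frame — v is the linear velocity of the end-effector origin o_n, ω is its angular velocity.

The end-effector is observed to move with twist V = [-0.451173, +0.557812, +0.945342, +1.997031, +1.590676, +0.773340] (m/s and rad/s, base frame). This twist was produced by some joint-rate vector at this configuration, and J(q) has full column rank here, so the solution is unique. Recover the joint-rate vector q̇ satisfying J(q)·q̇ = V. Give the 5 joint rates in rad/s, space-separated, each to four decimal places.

o_n = [0.5855, 0.4355, 0.1299]
J₁: ẑ×o_n = [-0.4355, 0.5855, 0.0000], ω = ẑ
J2: z=[0.7880, 0.6157, 0.0000] o=[0.3140, -0.4019, 0.1800] → [-0.0308, 0.0395, 0.4927, 0.7880, 0.6157, 0.0000]
J3: z=[0.7880, 0.6157, 0.0000] o=[0.2081, -0.2663, 0.3005] → [-0.1050, 0.1344, 0.3207, 0.7880, 0.6157, 0.0000]
J4: z=[0.7880, 0.6157, 0.0000] o=[0.4275, -0.0274, 0.0870] → [0.0264, -0.0338, 0.2675, 0.7880, 0.6157, 0.0000]
J5: z=[-0.2306, 0.2952, 0.9272] o=[0.5131, -0.1370, 0.1432] → [-0.5347, 0.0641, -0.1534, -0.2306, 0.2952, 0.9272]
q̇ = J⁺·V = [0.7140, 1.0000, 0.8840, 0.6690, 0.0640]

0.7140 1.0000 0.8840 0.6690 0.0640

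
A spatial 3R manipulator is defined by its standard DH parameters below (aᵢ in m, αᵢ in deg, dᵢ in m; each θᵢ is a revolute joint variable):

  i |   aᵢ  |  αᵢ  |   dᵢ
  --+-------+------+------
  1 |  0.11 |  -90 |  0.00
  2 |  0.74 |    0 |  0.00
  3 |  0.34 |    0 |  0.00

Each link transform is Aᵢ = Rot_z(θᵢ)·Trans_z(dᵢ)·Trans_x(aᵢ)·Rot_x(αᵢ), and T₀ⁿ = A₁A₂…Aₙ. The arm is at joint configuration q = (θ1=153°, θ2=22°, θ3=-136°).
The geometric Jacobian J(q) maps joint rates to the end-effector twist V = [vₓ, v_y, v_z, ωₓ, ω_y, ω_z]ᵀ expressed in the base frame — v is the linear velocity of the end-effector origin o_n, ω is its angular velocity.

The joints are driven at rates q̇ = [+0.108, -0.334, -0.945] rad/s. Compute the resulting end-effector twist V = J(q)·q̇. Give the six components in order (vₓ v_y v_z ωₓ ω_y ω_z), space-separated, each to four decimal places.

o_n = [-0.5861, 0.2986, 0.0334]
J₁: ẑ×o_n = [-0.2986, -0.5861, 0.0000], ω = ẑ
J2: z=[-0.4540, -0.8910, 0.0000] o=[-0.0980, 0.0499, 0.0000] → [-0.0298, 0.0152, -0.5478, -0.4540, -0.8910, 0.0000]
J3: z=[-0.4540, -0.8910, 0.0000] o=[-0.7093, 0.3614, -0.2772] → [-0.2768, 0.1410, 0.1383, -0.4540, -0.8910, 0.0000]
V = J·q̇ = [0.2392, -0.2016, 0.0523, 0.5807, 1.1396, 0.1080]

0.2392 -0.2016 0.0523 0.5807 1.1396 0.1080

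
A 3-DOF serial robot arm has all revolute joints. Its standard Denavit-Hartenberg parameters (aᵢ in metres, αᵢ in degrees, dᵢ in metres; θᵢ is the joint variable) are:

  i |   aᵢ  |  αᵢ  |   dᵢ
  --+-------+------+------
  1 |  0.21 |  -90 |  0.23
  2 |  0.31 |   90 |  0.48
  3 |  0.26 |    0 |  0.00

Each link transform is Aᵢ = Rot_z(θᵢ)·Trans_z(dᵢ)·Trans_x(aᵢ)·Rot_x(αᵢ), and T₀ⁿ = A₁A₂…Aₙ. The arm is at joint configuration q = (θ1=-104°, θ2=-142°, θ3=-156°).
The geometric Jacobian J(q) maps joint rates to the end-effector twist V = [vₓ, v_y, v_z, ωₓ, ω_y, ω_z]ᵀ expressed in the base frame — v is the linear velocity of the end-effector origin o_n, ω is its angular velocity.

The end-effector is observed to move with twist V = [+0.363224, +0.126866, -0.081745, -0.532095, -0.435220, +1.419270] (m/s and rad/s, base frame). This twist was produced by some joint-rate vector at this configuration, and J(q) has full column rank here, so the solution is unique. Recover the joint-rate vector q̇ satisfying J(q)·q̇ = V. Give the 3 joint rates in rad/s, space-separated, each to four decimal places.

0.7140 -0.4110 -0.8950

o_n = [0.3261, -0.2389, 0.2746]
J₁: ẑ×o_n = [0.2389, 0.3261, -0.0000], ω = ẑ
J2: z=[0.9703, -0.2419, 0.0000] o=[-0.0508, -0.2038, 0.2300] → [-0.0108, -0.0433, 0.0571, 0.9703, -0.2419, 0.0000]
J3: z=[0.1489, 0.5974, -0.7880] o=[0.4740, -0.0829, 0.4209] → [-0.2103, 0.1383, 0.0651, 0.1489, 0.5974, -0.7880]
q̇ = J⁺·V = [0.7140, -0.4110, -0.8950]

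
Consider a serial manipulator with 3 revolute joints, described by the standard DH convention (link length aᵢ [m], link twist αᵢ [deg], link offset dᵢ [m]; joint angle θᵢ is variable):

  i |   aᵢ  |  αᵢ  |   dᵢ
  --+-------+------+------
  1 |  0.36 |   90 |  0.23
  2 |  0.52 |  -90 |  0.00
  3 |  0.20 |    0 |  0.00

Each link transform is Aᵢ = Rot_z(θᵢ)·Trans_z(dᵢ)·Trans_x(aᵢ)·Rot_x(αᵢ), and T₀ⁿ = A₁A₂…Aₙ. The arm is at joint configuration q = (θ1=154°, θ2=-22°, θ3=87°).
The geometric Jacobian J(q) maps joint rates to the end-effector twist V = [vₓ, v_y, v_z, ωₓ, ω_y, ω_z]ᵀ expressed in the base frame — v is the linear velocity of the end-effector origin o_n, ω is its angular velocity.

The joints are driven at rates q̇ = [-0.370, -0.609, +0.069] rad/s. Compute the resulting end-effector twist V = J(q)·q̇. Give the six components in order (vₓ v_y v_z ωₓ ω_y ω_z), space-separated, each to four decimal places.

0.1917 0.2564 -0.2944 -0.2902 -0.5360 -0.3060

o_n = [-0.8532, 0.1939, 0.0313]
J₁: ẑ×o_n = [-0.1939, -0.8532, 0.0000], ω = ẑ
J2: z=[0.4384, 0.8988, 0.0000] o=[-0.3236, 0.1578, 0.2300] → [-0.1786, 0.0871, 0.4918, 0.4384, 0.8988, 0.0000]
J3: z=[-0.3367, 0.1642, 0.9272] o=[-0.7569, 0.3692, 0.0352] → [0.1619, -0.0906, 0.0748, -0.3367, 0.1642, 0.9272]
V = J·q̇ = [0.1917, 0.2564, -0.2944, -0.2902, -0.5360, -0.3060]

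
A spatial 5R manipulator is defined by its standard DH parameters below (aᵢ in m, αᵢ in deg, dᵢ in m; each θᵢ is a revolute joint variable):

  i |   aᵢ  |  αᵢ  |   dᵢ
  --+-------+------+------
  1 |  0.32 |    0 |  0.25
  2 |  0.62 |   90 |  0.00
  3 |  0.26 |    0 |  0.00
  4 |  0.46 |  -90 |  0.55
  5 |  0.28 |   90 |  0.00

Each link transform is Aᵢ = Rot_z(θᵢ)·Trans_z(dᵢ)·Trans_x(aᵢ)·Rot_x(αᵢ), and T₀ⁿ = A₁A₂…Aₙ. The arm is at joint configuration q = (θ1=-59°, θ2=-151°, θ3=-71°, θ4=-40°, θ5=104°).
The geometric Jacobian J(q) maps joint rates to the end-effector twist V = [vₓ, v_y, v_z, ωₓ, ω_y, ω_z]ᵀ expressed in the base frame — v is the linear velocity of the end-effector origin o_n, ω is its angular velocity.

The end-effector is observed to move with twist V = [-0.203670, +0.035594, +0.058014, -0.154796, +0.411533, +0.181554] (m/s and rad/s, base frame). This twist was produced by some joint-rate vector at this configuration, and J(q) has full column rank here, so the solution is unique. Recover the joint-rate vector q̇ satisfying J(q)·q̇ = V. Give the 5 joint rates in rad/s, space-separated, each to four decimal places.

o_n = [-0.1845, 0.2488, -0.3620]
J₁: ẑ×o_n = [-0.2488, -0.1845, 0.0000], ω = ẑ
J2: z=[0.0000, 0.0000, 1.0000] o=[0.1648, -0.2743, 0.2500] → [-0.5231, -0.3493, 0.0000, 0.0000, 0.0000, 1.0000]
J3: z=[0.5000, 0.8660, 0.0000] o=[-0.3721, 0.0357, 0.2500] → [-0.5300, 0.3060, -0.0559, 0.5000, 0.8660, 0.0000]
J4: z=[0.5000, 0.8660, 0.0000] o=[-0.4454, 0.0780, 0.0042] → [-0.3171, 0.1831, -0.1406, 0.5000, 0.8660, 0.0000]
J5: z=[-0.8085, 0.4668, -0.3584] o=[-0.0277, 0.4719, -0.4253] → [-0.0504, 0.1073, 0.2536, -0.8085, 0.4668, -0.3584]
q̇ = J⁺·V = [0.2870, 0.0250, 0.0580, 0.2210, 0.3640]

0.2870 0.0250 0.0580 0.2210 0.3640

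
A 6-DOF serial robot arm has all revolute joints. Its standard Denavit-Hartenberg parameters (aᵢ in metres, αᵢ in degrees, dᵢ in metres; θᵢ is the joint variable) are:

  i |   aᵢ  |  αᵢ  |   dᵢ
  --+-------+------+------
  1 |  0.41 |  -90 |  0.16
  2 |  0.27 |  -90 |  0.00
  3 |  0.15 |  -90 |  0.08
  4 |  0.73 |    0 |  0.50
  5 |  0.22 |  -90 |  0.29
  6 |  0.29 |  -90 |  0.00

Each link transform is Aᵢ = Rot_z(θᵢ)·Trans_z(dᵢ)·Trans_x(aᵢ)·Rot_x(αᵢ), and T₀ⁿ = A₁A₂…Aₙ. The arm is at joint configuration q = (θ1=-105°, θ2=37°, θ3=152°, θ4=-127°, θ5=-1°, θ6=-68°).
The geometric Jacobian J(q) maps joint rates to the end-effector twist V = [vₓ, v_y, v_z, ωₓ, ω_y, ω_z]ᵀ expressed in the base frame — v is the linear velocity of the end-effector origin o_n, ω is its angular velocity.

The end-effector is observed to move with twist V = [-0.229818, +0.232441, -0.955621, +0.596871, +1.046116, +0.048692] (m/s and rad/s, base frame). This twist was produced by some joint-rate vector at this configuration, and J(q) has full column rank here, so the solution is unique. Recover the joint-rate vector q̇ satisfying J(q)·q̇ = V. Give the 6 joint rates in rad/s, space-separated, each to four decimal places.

0.4980 -0.4940 0.8980 0.8060 0.2100 0.2630

o_n = [1.1207, -0.3215, -0.7009]
J₁: ẑ×o_n = [0.3215, 1.1207, -0.0000], ω = ẑ
J2: z=[0.9659, -0.2588, 0.0000] o=[-0.1061, -0.3960, 0.1600] → [0.2228, 0.8316, 0.3895, 0.9659, -0.2588, 0.0000]
J3: z=[0.1558, 0.5813, -0.7986] o=[-0.1619, -0.6043, -0.0025] → [-0.1801, -0.9156, -0.7016, 0.1558, 0.5813, -0.7986]
J4: z=[0.9499, 0.1336, 0.2825] o=[-0.1901, -0.4374, 0.0133] → [-0.1282, 1.0488, -0.0650, 0.9499, 0.1336, 0.2825]
J5: z=[0.9499, 0.1336, 0.2825] o=[0.4947, -0.3843, -0.5445] → [-0.0387, 0.3255, -0.0240, 0.9499, 0.1336, 0.2825]
J6: z=[-0.1176, 0.9904, -0.0730] o=[0.8339, -0.3535, -0.6729] → [-0.0253, -0.0242, -0.2879, -0.1176, 0.9904, -0.0730]
q̇ = J⁺·V = [0.4980, -0.4940, 0.8980, 0.8060, 0.2100, 0.2630]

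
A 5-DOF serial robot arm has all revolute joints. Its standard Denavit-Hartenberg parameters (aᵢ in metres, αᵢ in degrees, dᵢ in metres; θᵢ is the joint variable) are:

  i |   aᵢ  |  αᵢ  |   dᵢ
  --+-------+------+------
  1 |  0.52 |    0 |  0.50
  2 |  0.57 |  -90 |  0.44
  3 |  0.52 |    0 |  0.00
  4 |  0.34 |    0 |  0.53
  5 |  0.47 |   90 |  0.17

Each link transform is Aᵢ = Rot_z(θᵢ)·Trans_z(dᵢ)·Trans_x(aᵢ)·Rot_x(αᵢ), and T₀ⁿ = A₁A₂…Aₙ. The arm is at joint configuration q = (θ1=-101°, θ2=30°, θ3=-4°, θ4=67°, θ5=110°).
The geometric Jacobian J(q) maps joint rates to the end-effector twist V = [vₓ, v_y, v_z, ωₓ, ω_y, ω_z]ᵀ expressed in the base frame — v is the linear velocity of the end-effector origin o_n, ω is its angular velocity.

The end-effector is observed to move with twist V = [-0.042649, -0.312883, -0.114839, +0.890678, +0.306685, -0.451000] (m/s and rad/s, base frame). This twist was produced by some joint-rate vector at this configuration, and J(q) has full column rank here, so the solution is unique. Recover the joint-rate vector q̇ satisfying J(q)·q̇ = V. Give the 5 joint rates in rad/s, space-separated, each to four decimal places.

0.4620 -0.9130 0.9370 -0.4950 0.5000

o_n = [0.8155, -1.0168, 0.6161]
J₁: ẑ×o_n = [1.0168, 0.8155, -0.0000], ω = ẑ
J2: z=[0.0000, 0.0000, 1.0000] o=[-0.0992, -0.5104, 0.5000] → [0.5064, 0.9147, -0.0000, 0.0000, 0.0000, 1.0000]
J3: z=[0.9455, 0.3256, 0.0000] o=[0.0864, -1.0494, 0.9400] → [-0.1055, 0.3063, -0.2066, 0.9455, 0.3256, 0.0000]
J4: z=[0.9455, 0.3256, 0.0000] o=[0.2552, -1.5399, 0.9763] → [-0.1173, 0.3406, 0.3121, 0.9455, 0.3256, 0.0000]
J5: z=[0.9455, 0.3256, 0.0000] o=[0.8066, -1.5133, 0.6733] → [-0.0186, 0.0542, 0.4665, 0.9455, 0.3256, 0.0000]
q̇ = J⁺·V = [0.4620, -0.9130, 0.9370, -0.4950, 0.5000]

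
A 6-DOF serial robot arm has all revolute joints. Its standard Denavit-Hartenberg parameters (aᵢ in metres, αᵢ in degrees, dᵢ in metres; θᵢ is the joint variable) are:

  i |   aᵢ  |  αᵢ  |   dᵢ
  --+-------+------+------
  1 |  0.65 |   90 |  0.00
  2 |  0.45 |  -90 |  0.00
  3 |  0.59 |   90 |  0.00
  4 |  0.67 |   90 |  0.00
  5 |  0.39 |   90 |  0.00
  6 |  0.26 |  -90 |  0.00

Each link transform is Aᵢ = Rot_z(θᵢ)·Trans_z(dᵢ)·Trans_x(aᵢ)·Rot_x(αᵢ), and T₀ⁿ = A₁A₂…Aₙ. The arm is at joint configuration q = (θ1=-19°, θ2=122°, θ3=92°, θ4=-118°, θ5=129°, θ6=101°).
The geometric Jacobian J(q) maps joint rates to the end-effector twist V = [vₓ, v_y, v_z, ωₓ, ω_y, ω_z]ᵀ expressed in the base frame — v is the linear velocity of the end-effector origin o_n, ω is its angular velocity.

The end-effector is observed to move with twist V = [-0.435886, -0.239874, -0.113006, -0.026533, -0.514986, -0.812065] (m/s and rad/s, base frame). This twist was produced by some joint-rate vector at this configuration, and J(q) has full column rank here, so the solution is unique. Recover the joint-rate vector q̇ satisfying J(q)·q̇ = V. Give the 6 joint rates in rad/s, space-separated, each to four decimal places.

-0.5750 0.3860 -0.1760 -0.1890 0.1730 -0.1450

o_n = [0.5379, -0.0162, 0.7511]
J₁: ẑ×o_n = [0.0162, 0.5379, -0.0000], ω = ẑ
J2: z=[-0.3256, -0.9455, 0.0000] o=[0.6146, -0.2116, 0.0000] → [-0.7102, 0.2445, -0.1361, -0.3256, -0.9455, 0.0000]
J3: z=[-0.8018, 0.2761, -0.5299] o=[0.3891, -0.1340, 0.3816] → [0.1644, 0.2174, -0.1355, -0.8018, 0.2761, -0.5299]
J4: z=[-0.4894, 0.2054, 0.8475] o=[0.5914, 0.4200, 0.3642] → [0.4492, 0.1441, 0.2244, -0.4894, 0.2054, 0.8475]
J5: z=[-0.6792, -0.6994, -0.2226] o=[0.9579, -0.0387, 0.6870] → [-0.0399, 0.1371, -0.3090, -0.6792, -0.6994, -0.2226]
J6: z=[0.1171, -0.4027, 0.9078] o=[0.6753, 0.1916, 0.8256] → [0.2186, -0.1160, -0.0797, 0.1171, -0.4027, 0.9078]
q̇ = J⁺·V = [-0.5750, 0.3860, -0.1760, -0.1890, 0.1730, -0.1450]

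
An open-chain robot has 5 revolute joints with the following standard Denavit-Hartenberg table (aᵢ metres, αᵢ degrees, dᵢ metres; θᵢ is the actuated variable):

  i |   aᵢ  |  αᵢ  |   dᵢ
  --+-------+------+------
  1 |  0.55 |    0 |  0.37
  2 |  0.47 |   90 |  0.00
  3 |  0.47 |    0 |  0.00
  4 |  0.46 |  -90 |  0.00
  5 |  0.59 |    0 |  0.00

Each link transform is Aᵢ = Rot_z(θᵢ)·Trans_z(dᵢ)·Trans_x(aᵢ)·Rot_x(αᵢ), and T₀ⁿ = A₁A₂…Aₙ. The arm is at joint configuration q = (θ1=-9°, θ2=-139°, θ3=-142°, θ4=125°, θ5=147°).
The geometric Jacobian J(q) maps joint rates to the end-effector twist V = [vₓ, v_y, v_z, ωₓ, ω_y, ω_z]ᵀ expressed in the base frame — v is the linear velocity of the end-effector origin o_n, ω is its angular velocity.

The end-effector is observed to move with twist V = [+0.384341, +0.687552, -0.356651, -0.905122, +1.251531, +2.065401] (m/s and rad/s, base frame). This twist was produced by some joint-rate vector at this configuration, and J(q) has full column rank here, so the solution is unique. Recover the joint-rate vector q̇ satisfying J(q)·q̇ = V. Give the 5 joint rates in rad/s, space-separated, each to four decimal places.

o_n = [0.6573, -0.3937, 0.0908]
J₁: ẑ×o_n = [0.3937, 0.6573, -0.0000], ω = ẑ
J2: z=[0.0000, 0.0000, 1.0000] o=[0.5432, -0.0860, 0.3700] → [0.3077, 0.1140, -0.0000, 0.0000, 0.0000, 1.0000]
J3: z=[-0.5299, 0.8480, 0.0000] o=[0.1446, -0.3351, 0.3700] → [-0.2368, -0.1479, -0.4037, -0.5299, 0.8480, 0.0000]
J4: z=[-0.5299, 0.8480, 0.0000] o=[0.4587, -0.1388, 0.0806] → [0.0086, 0.0054, -0.0333, -0.5299, 0.8480, 0.0000]
J5: z=[-0.2479, -0.1549, 0.9563] o=[0.0857, -0.3719, -0.0539] → [-0.0016, 0.5825, 0.0939, -0.2479, -0.1549, 0.9563]
q̇ = J⁺·V = [0.7640, 0.9600, 0.9150, 0.6260, 0.3570]

0.7640 0.9600 0.9150 0.6260 0.3570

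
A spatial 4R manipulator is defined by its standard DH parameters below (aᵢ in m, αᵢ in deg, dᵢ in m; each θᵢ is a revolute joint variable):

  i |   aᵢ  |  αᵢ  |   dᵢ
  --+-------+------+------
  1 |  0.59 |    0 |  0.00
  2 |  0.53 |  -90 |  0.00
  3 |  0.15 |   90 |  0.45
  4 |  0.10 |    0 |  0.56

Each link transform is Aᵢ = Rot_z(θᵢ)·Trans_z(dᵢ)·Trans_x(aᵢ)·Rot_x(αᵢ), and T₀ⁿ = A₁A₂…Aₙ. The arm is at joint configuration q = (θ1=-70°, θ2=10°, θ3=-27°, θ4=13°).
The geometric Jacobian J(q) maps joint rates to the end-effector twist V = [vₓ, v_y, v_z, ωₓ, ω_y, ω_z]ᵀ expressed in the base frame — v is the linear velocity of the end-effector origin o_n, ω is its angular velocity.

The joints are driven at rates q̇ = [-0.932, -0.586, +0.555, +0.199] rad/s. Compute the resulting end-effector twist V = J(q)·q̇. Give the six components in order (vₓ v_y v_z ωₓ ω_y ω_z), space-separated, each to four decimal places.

-0.6260 -1.4665 0.0167 0.4355 0.3557 -1.3407

o_n = [0.8591, -0.7479, 0.6113]
J₁: ẑ×o_n = [0.7479, 0.8591, -0.0000], ω = ẑ
J2: z=[0.0000, 0.0000, 1.0000] o=[0.2018, -0.5544, 0.0000] → [0.1935, 0.6573, -0.0000, 0.0000, 0.0000, 1.0000]
J3: z=[0.8660, 0.5000, 0.0000] o=[0.4668, -1.0134, 0.0000] → [0.3056, -0.5294, 0.0338, 0.8660, 0.5000, 0.0000]
J4: z=[-0.2270, 0.3932, 0.8910] o=[0.9233, -0.9042, 0.0681] → [0.0744, 0.0661, -0.0102, -0.2270, 0.3932, 0.8910]
V = J·q̇ = [-0.6260, -1.4665, 0.0167, 0.4355, 0.3557, -1.3407]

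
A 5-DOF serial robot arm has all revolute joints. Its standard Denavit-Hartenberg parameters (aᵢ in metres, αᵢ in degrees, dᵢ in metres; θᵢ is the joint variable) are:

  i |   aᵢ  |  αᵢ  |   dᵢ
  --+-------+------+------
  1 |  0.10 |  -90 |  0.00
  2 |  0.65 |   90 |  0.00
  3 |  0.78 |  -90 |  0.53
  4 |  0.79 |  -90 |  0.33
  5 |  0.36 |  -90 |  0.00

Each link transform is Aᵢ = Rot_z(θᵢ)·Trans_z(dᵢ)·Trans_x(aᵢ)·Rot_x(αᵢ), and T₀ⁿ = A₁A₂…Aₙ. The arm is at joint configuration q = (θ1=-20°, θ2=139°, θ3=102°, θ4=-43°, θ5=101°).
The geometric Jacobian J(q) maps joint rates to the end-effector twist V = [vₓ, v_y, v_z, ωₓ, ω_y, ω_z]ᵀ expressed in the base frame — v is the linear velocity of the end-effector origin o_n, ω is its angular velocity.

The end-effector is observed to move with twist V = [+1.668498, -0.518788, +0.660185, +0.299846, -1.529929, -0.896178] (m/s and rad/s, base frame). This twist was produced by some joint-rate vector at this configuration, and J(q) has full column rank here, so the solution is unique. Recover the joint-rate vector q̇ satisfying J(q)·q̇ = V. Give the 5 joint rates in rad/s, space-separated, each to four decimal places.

-0.4670 -0.7910 0.3540 0.4320 -0.6810

o_n = [0.8787, 1.0464, -1.0344]
J₁: ẑ×o_n = [-1.0464, 0.8787, 0.0000], ω = ẑ
J2: z=[0.3420, 0.9397, 0.0000] o=[0.0940, -0.0342, 0.0000] → [-0.9720, 0.3538, -0.3678, 0.3420, 0.9397, 0.0000]
J3: z=[0.6165, -0.2244, -0.7547] o=[-0.3670, 0.1336, -0.4264] → [0.8253, -0.5653, 0.8423, 0.6165, -0.2244, -0.7547]
J4: z=[0.6226, -0.4479, 0.6417] o=[0.3357, 0.6897, -0.7200] → [-0.0881, 0.5441, 0.4652, 0.6226, -0.4479, 0.6417]
J5: z=[-0.1222, 0.7544, 0.6450] o=[1.1518, 0.9211, -0.8361] → [-0.2304, -0.2004, 0.1907, -0.1222, 0.7544, 0.6450]
q̇ = J⁺·V = [-0.4670, -0.7910, 0.3540, 0.4320, -0.6810]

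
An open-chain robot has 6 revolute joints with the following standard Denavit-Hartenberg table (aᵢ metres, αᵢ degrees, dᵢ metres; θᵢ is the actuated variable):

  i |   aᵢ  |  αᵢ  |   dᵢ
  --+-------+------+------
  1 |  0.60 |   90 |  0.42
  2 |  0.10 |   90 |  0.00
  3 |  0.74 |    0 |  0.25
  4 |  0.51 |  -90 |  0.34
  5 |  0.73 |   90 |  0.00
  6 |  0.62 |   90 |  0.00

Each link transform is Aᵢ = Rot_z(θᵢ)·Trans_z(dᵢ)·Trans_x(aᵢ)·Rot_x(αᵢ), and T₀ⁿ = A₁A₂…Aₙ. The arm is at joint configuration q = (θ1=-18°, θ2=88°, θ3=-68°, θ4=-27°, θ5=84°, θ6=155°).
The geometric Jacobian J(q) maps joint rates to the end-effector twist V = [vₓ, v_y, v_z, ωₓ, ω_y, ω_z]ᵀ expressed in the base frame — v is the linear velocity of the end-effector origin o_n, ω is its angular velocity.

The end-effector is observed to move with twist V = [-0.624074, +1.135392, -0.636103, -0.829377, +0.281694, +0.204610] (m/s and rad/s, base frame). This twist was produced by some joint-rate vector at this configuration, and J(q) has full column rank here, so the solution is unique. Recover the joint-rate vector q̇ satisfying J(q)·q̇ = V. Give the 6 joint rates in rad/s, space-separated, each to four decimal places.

0.6250 0.5160 -0.0480 -0.8720 -0.4030 0.5680

o_n = [1.3737, 0.8517, 0.9971]
J₁: ẑ×o_n = [-0.8517, 1.3737, 0.0000], ω = ẑ
J2: z=[-0.3090, -0.9511, 0.0000] o=[0.5706, -0.1854, 0.4200] → [-0.5489, 0.1783, 0.4432, -0.3090, -0.9511, 0.0000]
J3: z=[0.9505, -0.3088, -0.0349] o=[0.5740, -0.1865, 0.5199] → [-0.1111, -0.4815, 1.2338, 0.9505, -0.3088, -0.0349]
J4: z=[0.9505, -0.3088, -0.0349] o=[1.0328, 0.3858, 0.7883] → [-0.0483, -0.2104, 0.5481, 0.9505, -0.3088, -0.0349]
J5: z=[0.0600, 0.0721, 0.9956] o=[1.5115, 0.7645, 0.7320] → [-0.0677, -0.1531, 0.0152, 0.0600, 0.0721, 0.9956]
J6: z=[0.4026, 0.9109, -0.0903] o=[0.8447, 1.0611, 0.7507] → [0.2056, -0.1470, -0.5661, 0.4026, 0.9109, -0.0903]
q̇ = J⁺·V = [0.6250, 0.5160, -0.0480, -0.8720, -0.4030, 0.5680]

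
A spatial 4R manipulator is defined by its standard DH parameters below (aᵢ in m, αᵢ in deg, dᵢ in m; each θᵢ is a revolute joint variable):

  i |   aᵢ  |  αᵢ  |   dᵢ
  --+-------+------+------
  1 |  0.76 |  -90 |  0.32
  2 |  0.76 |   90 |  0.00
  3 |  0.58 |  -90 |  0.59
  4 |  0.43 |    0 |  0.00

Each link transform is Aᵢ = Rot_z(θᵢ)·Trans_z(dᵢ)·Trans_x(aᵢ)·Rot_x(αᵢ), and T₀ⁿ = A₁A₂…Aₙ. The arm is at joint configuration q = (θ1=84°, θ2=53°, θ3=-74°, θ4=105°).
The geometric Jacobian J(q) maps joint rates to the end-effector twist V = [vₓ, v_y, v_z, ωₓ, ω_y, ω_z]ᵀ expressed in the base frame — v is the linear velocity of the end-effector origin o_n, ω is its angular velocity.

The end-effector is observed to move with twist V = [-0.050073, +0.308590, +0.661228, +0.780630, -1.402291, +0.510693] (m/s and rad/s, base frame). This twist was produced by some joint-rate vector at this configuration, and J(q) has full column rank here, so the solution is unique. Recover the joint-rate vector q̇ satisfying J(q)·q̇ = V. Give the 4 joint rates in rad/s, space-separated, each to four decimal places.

0.4000 -0.6710 -0.9820 -0.9140

o_n = [0.5980, 1.3797, -0.2850]
J₁: ẑ×o_n = [-1.3797, 0.5980, 0.0000], ω = ẑ
J2: z=[-0.9945, 0.1045, 0.0000] o=[0.0794, 0.7558, 0.3200] → [-0.0632, -0.6017, -0.6746, -0.9945, 0.1045, 0.0000]
J3: z=[0.0835, 0.7943, 0.6018] o=[0.1273, 1.2107, -0.2870] → [-0.1001, 0.2832, -0.3598, 0.0835, 0.7943, 0.6018]
J4: z=[-0.2137, 0.6041, -0.7677] o=[0.7410, 1.7167, -0.0596] → [-0.3950, 0.0616, 0.1584, -0.2137, 0.6041, -0.7677]
q̇ = J⁺·V = [0.4000, -0.6710, -0.9820, -0.9140]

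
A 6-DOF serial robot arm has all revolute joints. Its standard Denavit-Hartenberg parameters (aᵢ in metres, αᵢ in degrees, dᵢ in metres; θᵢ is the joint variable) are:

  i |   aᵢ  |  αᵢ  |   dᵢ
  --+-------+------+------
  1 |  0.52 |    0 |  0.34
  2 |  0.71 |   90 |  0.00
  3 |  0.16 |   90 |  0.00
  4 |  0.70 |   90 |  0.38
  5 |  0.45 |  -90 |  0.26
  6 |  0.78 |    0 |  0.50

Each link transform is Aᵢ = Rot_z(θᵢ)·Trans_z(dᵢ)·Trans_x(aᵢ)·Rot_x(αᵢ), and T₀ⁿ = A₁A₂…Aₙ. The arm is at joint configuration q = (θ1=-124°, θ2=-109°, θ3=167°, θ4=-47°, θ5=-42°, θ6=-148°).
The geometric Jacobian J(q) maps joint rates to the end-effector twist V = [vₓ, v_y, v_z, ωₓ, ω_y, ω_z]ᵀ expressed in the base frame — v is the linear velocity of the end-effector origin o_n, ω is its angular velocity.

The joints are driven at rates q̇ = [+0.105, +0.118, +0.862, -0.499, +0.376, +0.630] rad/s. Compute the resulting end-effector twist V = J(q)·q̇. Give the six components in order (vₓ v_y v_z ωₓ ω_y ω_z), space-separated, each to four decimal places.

-0.1962 -0.5124 -0.3470 0.2489 0.1636 0.1958

o_n = [-1.5623, -0.5731, 1.2700]
J₁: ẑ×o_n = [0.5731, -1.5623, 0.0000], ω = ẑ
J2: z=[0.0000, 0.0000, 1.0000] o=[-0.2908, -0.4311, 0.3400] → [0.1420, -1.2715, 0.0000, 0.0000, 0.0000, 1.0000]
J3: z=[0.7986, 0.6018, 0.0000] o=[-0.7181, 0.1359, 0.3400] → [0.5597, -0.7427, -0.0582, 0.7986, 0.6018, 0.0000]
J4: z=[-0.1354, 0.1797, 0.9744] o=[-0.6242, 0.0114, 0.3760] → [0.7302, -0.7929, 0.2477, -0.1354, 0.1797, 0.9744]
J5: z=[-0.9735, 0.1587, -0.1645] o=[-0.8046, -0.5999, 0.8536] → [0.0705, 0.5300, 0.0941, -0.9735, 0.1587, -0.1645]
J6: z=[-0.2238, -0.5161, 0.8268] o=[-1.0785, -0.9374, 0.5688] → [-0.6631, -0.2429, -0.3312, -0.2238, -0.5161, 0.8268]
V = J·q̇ = [-0.1962, -0.5124, -0.3470, 0.2489, 0.1636, 0.1958]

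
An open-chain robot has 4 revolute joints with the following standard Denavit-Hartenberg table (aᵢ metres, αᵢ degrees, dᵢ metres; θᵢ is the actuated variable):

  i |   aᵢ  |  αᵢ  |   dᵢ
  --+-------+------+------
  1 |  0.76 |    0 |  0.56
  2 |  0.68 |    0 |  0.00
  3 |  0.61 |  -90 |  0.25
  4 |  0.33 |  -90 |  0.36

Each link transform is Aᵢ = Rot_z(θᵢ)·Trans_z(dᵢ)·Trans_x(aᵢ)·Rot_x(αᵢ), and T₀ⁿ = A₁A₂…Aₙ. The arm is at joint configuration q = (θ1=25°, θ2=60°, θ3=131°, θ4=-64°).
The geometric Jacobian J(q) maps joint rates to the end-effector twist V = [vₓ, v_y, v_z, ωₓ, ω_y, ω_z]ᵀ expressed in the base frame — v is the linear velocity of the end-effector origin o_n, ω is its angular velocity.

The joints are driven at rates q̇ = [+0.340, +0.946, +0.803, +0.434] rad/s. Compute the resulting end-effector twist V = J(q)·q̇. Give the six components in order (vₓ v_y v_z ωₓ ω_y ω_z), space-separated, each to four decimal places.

0.4506 -0.5986 -0.0628 0.2551 -0.3511 2.0890

o_n = [0.3491, 0.2638, 1.1066]
J₁: ẑ×o_n = [-0.2638, 0.3491, 0.0000], ω = ẑ
J2: z=[0.0000, 0.0000, 1.0000] o=[0.6888, 0.3212, 0.5600] → [0.0574, -0.3397, 0.0000, 0.0000, 0.0000, 1.0000]
J3: z=[0.0000, 0.0000, 1.0000] o=[0.7481, 0.9986, 0.5600] → [0.7348, -0.3989, 0.0000, 0.0000, 0.0000, 1.0000]
J4: z=[0.5878, -0.8090, 0.0000] o=[0.2546, 0.6401, 0.8100] → [-0.2400, -0.1743, -0.1447, 0.5878, -0.8090, 0.0000]
V = J·q̇ = [0.4506, -0.5986, -0.0628, 0.2551, -0.3511, 2.0890]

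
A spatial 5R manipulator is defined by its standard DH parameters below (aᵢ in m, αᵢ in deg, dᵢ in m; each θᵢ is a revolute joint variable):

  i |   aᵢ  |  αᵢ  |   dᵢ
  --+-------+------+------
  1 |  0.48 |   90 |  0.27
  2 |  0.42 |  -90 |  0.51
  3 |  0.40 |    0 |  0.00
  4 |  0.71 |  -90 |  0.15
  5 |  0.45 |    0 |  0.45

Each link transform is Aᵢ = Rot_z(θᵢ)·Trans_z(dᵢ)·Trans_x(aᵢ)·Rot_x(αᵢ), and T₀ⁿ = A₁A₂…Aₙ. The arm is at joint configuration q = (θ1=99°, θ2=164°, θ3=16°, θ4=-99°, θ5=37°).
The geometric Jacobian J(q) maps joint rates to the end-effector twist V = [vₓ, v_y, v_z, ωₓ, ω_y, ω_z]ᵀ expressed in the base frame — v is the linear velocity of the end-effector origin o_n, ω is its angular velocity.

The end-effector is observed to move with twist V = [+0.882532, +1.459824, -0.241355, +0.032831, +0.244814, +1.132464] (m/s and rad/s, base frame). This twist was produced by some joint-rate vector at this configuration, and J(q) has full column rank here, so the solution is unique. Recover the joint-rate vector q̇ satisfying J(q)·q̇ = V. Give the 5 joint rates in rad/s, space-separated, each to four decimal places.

o_n = [1.5164, -0.5846, 0.7669]
J₁: ẑ×o_n = [0.5846, 1.5164, -0.0000], ω = ẑ
J2: z=[0.9877, 0.1564, 0.0000] o=[-0.0751, 0.4741, 0.2700] → [0.0777, -0.4908, -1.2947, 0.9877, 0.1564, 0.0000]
J3: z=[0.0431, -0.2722, -0.9613] o=[0.4918, 0.1551, 0.3858] → [-0.8149, -1.0014, 0.2471, 0.0431, -0.2722, -0.9613]
J4: z=[0.0431, -0.2722, -0.9613] o=[0.4407, -0.2272, 0.4918] → [-0.4185, -1.0459, 0.2774, 0.0431, -0.2722, -0.9613]
J5: z=[0.0289, -0.9614, 0.2736] o=[1.1562, -0.2399, 0.3714] → [-0.2859, 0.0871, 0.3364, 0.0289, -0.9614, 0.2736]
q̇ = J⁺·V = [0.6240, 0.0600, -0.6460, 0.0920, -0.0880]

0.6240 0.0600 -0.6460 0.0920 -0.0880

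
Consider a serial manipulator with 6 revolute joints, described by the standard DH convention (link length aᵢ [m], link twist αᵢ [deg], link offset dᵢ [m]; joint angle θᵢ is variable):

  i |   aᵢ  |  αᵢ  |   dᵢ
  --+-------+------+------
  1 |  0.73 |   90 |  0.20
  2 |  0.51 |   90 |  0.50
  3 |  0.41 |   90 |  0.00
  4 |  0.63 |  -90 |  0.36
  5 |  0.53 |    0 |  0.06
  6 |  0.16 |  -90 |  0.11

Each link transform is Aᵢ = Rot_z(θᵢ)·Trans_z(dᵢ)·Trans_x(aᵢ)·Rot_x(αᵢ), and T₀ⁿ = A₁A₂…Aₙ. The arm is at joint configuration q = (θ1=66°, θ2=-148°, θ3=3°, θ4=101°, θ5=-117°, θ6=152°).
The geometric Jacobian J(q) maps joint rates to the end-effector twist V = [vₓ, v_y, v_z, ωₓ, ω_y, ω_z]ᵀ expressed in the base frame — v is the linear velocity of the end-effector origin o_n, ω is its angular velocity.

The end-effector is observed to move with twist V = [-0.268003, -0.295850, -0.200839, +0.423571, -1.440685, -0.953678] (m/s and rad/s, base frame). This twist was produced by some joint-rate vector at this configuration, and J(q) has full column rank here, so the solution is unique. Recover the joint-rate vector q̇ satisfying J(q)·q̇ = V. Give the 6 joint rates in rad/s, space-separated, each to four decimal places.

-0.7010 0.1300 0.1690 -0.7840 -0.2310 -0.9370

o_n = [-0.2569, -0.0068, 0.2388]
J₁: ẑ×o_n = [0.0068, -0.2569, 0.0000], ω = ẑ
J2: z=[0.9135, -0.4067, 0.0000] o=[0.2969, 0.6669, 0.2000] → [-0.0158, -0.0355, -0.8407, 0.9135, -0.4067, 0.0000]
J3: z=[-0.2155, -0.4841, 0.8480] o=[0.5778, 0.0684, -0.0703] → [-0.0859, -0.6412, -0.3879, -0.2155, -0.4841, 0.8480]
J4: z=[-0.9303, 0.3656, -0.0277] o=[0.4561, -0.2575, -0.2872] → [0.1993, 0.5092, 0.0275, -0.9303, 0.3656, -0.0277]
J5: z=[0.3323, 0.8727, 0.3577] o=[0.0236, -0.3297, 0.2909] → [-0.1609, -0.0830, 0.3521, 0.3323, 0.8727, 0.3577]
J6: z=[0.3323, 0.8727, 0.3577] o=[-0.3585, -0.0268, 0.0746] → [0.1362, -0.0182, -0.0820, 0.3323, 0.8727, 0.3577]
q̇ = J⁺·V = [-0.7010, 0.1300, 0.1690, -0.7840, -0.2310, -0.9370]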